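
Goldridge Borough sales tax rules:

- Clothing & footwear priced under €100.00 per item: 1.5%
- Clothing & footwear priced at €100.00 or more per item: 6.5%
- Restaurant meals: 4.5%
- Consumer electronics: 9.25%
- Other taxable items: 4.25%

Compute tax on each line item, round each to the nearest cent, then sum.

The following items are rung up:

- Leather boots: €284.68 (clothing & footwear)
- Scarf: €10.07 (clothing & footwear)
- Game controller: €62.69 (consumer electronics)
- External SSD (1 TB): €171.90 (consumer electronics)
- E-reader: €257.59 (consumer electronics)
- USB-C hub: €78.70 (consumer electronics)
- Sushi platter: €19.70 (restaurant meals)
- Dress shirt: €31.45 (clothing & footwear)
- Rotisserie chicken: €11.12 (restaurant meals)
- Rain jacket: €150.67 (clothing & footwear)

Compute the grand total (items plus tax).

Leather boots €284.68: clothing & footwear, €100.00 or more → 6.5% → €18.50
Scarf €10.07: clothing & footwear, under €100.00 → 1.5% → €0.15
Game controller €62.69: consumer electronics → 9.25% → €5.80
External SSD (1 TB) €171.90: consumer electronics → 9.25% → €15.90
E-reader €257.59: consumer electronics → 9.25% → €23.83
USB-C hub €78.70: consumer electronics → 9.25% → €7.28
Sushi platter €19.70: restaurant meals → 4.5% → €0.89
Dress shirt €31.45: clothing & footwear, under €100.00 → 1.5% → €0.47
Rotisserie chicken €11.12: restaurant meals → 4.5% → €0.50
Rain jacket €150.67: clothing & footwear, €100.00 or more → 6.5% → €9.79
Subtotal = €1078.57; tax = €83.11; total due = €1161.68

€1161.68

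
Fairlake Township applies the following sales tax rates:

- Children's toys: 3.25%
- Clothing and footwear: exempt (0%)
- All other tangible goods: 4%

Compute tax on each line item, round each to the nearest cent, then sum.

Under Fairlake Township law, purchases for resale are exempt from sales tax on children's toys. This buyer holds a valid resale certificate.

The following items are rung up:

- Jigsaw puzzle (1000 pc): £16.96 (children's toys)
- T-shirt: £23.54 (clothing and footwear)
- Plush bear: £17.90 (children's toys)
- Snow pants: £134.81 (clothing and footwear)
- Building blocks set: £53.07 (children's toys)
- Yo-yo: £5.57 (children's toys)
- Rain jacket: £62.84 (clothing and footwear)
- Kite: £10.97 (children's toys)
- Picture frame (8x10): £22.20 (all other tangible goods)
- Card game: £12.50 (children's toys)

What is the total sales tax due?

£0.89

Jigsaw puzzle (1000 pc) £16.96: children's toys, buyer-exempt → 0% → £0.00
T-shirt £23.54: clothing and footwear → 0% → £0.00
Plush bear £17.90: children's toys, buyer-exempt → 0% → £0.00
Snow pants £134.81: clothing and footwear → 0% → £0.00
Building blocks set £53.07: children's toys, buyer-exempt → 0% → £0.00
Yo-yo £5.57: children's toys, buyer-exempt → 0% → £0.00
Rain jacket £62.84: clothing and footwear → 0% → £0.00
Kite £10.97: children's toys, buyer-exempt → 0% → £0.00
Picture frame (8x10) £22.20: all other tangible goods → 4% → £0.89
Card game £12.50: children's toys, buyer-exempt → 0% → £0.00
Total tax = £0.89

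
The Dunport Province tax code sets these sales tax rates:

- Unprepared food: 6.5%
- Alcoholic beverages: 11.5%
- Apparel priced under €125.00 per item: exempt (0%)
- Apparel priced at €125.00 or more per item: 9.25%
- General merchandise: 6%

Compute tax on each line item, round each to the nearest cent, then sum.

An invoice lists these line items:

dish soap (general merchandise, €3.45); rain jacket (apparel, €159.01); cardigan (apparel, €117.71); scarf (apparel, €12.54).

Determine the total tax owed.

Dish soap €3.45: general merchandise → 6% → €0.21
Rain jacket €159.01: apparel, €125.00 or more → 9.25% → €14.71
Cardigan €117.71: apparel, under €125.00 → 0% → €0.00
Scarf €12.54: apparel, under €125.00 → 0% → €0.00
Total tax = €0.21 + €14.71 = €14.92

€14.92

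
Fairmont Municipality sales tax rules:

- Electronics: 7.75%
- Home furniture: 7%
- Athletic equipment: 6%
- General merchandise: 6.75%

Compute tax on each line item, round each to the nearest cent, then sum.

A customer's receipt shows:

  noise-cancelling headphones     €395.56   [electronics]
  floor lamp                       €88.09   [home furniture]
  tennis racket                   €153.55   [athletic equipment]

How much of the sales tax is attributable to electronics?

Noise-cancelling headphones €395.56: electronics → 7.75% → €30.66
Tax on electronics = €30.66

€30.66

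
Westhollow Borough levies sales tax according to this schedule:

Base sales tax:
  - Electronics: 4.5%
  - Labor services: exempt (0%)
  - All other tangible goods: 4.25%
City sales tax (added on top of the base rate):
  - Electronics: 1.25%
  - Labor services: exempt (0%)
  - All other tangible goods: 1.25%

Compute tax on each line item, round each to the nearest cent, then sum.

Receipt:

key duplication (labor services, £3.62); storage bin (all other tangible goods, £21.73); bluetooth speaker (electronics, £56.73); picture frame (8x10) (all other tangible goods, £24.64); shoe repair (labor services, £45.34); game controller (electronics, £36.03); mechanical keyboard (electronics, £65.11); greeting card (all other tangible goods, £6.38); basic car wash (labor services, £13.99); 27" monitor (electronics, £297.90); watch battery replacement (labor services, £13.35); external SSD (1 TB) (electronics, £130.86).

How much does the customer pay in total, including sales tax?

Key duplication £3.62: labor services → 0% + 0% city = 0% → £0.00
Storage bin £21.73: all other tangible goods → 4.25% + 1.25% city = 5.5% → £1.20
Bluetooth speaker £56.73: electronics → 4.5% + 1.25% city = 5.75% → £3.26
Picture frame (8x10) £24.64: all other tangible goods → 4.25% + 1.25% city = 5.5% → £1.36
Shoe repair £45.34: labor services → 0% + 0% city = 0% → £0.00
Game controller £36.03: electronics → 4.5% + 1.25% city = 5.75% → £2.07
Mechanical keyboard £65.11: electronics → 4.5% + 1.25% city = 5.75% → £3.74
Greeting card £6.38: all other tangible goods → 4.25% + 1.25% city = 5.5% → £0.35
Basic car wash £13.99: labor services → 0% + 0% city = 0% → £0.00
27" monitor £297.90: electronics → 4.5% + 1.25% city = 5.75% → £17.13
Watch battery replacement £13.35: labor services → 0% + 0% city = 0% → £0.00
External SSD (1 TB) £130.86: electronics → 4.5% + 1.25% city = 5.75% → £7.52
Subtotal = £715.68; tax = £36.63; total due = £752.31

£752.31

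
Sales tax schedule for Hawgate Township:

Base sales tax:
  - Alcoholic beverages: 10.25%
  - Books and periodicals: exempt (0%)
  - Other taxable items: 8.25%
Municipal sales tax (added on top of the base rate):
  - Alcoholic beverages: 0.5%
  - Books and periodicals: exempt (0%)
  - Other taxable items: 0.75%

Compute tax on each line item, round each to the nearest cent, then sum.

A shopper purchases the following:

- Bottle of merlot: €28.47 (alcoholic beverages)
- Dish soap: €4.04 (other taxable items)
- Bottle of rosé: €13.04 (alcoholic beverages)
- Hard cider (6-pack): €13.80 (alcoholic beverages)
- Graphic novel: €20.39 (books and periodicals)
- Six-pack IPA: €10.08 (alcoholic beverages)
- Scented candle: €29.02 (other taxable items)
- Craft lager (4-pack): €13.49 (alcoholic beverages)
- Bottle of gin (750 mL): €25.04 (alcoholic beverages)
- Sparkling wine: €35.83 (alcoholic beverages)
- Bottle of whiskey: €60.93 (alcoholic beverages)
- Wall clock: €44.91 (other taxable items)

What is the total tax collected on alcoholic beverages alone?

Bottle of merlot €28.47: alcoholic beverages → 10.25% + 0.5% municipal = 10.75% → €3.06
Bottle of rosé €13.04: alcoholic beverages → 10.25% + 0.5% municipal = 10.75% → €1.40
Hard cider (6-pack) €13.80: alcoholic beverages → 10.25% + 0.5% municipal = 10.75% → €1.48
Six-pack IPA €10.08: alcoholic beverages → 10.25% + 0.5% municipal = 10.75% → €1.08
Craft lager (4-pack) €13.49: alcoholic beverages → 10.25% + 0.5% municipal = 10.75% → €1.45
Bottle of gin (750 mL) €25.04: alcoholic beverages → 10.25% + 0.5% municipal = 10.75% → €2.69
Sparkling wine €35.83: alcoholic beverages → 10.25% + 0.5% municipal = 10.75% → €3.85
Bottle of whiskey €60.93: alcoholic beverages → 10.25% + 0.5% municipal = 10.75% → €6.55
Tax on alcoholic beverages = €3.06 + €1.40 + €1.48 + €1.08 + €1.45 + €2.69 + €3.85 + €6.55 = €21.56

€21.56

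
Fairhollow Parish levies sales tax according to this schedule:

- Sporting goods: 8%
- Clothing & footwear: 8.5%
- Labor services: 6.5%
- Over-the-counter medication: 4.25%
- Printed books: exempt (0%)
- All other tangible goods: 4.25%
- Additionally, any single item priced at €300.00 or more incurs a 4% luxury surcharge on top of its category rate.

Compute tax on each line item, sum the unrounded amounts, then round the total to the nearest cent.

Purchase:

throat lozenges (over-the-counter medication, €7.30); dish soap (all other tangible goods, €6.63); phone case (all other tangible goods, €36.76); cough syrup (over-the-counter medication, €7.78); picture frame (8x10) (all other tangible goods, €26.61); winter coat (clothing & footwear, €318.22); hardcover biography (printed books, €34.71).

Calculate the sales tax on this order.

Throat lozenges €7.30: over-the-counter medication → 4.25% → €0.31025
Dish soap €6.63: all other tangible goods → 4.25% → €0.281775
Phone case €36.76: all other tangible goods → 4.25% → €1.5623
Cough syrup €7.78: over-the-counter medication → 4.25% → €0.33065
Picture frame (8x10) €26.61: all other tangible goods → 4.25% → €1.130925
Winter coat €318.22: clothing & footwear → 8.5% + 4% surcharge = 12.5% → €39.7775
Hardcover biography €34.71: printed books → 0% → €0.00
Unrounded tax sum = €43.3934 → €43.39

€43.39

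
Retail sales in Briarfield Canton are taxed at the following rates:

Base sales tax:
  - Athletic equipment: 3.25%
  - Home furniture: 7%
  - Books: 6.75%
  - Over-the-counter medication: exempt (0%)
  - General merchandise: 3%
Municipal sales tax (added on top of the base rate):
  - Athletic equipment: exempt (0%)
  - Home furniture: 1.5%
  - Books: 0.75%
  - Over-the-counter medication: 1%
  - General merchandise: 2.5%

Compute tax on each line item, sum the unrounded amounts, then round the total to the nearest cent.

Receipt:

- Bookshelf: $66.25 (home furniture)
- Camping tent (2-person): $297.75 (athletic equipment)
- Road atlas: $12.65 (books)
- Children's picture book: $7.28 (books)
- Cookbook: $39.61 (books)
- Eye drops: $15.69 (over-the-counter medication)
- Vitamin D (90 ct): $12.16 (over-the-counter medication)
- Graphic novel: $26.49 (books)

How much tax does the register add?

Bookshelf $66.25: home furniture → 7% + 1.5% municipal = 8.5% → $5.63125
Camping tent (2-person) $297.75: athletic equipment → 3.25% + 0% municipal = 3.25% → $9.676875
Road atlas $12.65: books → 6.75% + 0.75% municipal = 7.5% → $0.94875
Children's picture book $7.28: books → 6.75% + 0.75% municipal = 7.5% → $0.546
Cookbook $39.61: books → 6.75% + 0.75% municipal = 7.5% → $2.97075
Eye drops $15.69: over-the-counter medication → 0% + 1% municipal = 1% → $0.1569
Vitamin D (90 ct) $12.16: over-the-counter medication → 0% + 1% municipal = 1% → $0.1216
Graphic novel $26.49: books → 6.75% + 0.75% municipal = 7.5% → $1.98675
Unrounded tax sum = $22.038875 → $22.04

$22.04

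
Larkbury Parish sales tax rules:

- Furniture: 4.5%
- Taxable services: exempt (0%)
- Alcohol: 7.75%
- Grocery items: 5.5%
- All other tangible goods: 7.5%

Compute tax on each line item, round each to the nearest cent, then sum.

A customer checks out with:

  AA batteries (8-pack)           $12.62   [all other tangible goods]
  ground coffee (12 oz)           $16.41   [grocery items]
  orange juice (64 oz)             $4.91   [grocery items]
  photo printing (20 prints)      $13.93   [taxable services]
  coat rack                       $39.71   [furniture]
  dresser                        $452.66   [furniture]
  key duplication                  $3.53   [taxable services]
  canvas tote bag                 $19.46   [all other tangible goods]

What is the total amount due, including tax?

$588.97

AA batteries (8-pack) $12.62: all other tangible goods → 7.5% → $0.95
Ground coffee (12 oz) $16.41: grocery items → 5.5% → $0.90
Orange juice (64 oz) $4.91: grocery items → 5.5% → $0.27
Photo printing (20 prints) $13.93: taxable services → 0% → $0.00
Coat rack $39.71: furniture → 4.5% → $1.79
Dresser $452.66: furniture → 4.5% → $20.37
Key duplication $3.53: taxable services → 0% → $0.00
Canvas tote bag $19.46: all other tangible goods → 7.5% → $1.46
Subtotal = $563.23; tax = $25.74; total due = $588.97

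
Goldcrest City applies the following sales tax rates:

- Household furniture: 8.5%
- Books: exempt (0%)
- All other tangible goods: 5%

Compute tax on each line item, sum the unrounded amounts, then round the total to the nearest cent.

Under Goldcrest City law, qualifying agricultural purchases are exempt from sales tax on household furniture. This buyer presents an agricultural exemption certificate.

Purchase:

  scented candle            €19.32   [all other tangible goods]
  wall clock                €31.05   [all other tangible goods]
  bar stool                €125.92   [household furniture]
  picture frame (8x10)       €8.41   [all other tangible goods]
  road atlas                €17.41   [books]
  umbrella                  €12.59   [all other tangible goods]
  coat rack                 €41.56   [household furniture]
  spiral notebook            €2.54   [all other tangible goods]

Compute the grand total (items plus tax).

Scented candle €19.32: all other tangible goods → 5% → €0.966
Wall clock €31.05: all other tangible goods → 5% → €1.5525
Bar stool €125.92: household furniture, buyer-exempt → 0% → €0.00
Picture frame (8x10) €8.41: all other tangible goods → 5% → €0.4205
Road atlas €17.41: books → 0% → €0.00
Umbrella €12.59: all other tangible goods → 5% → €0.6295
Coat rack €41.56: household furniture, buyer-exempt → 0% → €0.00
Spiral notebook €2.54: all other tangible goods → 5% → €0.127
Subtotal = €258.80; unrounded tax = €3.6955 → €3.70; total due = €262.50

€262.50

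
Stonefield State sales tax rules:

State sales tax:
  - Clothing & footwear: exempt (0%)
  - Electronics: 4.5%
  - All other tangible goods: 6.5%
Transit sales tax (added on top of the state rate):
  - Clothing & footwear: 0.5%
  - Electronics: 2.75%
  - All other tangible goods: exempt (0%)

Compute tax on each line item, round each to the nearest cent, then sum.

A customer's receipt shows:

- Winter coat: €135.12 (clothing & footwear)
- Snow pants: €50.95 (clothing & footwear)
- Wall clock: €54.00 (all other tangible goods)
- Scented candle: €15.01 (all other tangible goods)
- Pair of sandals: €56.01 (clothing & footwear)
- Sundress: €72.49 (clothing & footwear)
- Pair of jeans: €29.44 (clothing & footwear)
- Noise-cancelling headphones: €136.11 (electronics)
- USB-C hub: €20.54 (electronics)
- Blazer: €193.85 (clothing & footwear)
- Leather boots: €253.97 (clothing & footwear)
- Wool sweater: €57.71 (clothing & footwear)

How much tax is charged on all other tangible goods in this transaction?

€4.49

Wall clock €54.00: all other tangible goods → 6.5% + 0% transit = 6.5% → €3.51
Scented candle €15.01: all other tangible goods → 6.5% + 0% transit = 6.5% → €0.98
Tax on all other tangible goods = €3.51 + €0.98 = €4.49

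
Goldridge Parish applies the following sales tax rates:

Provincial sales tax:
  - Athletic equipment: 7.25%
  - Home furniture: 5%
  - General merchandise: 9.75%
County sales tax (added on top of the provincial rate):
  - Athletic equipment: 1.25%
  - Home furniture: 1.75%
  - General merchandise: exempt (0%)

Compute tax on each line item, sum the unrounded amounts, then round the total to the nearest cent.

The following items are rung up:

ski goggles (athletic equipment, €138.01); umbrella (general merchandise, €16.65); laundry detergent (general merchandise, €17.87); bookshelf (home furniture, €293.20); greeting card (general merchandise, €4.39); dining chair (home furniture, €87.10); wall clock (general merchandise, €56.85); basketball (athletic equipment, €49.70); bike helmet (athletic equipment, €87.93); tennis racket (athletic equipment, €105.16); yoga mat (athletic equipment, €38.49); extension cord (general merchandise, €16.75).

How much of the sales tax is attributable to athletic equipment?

€35.64

Ski goggles €138.01: athletic equipment → 7.25% + 1.25% county = 8.5% → €11.73085
Basketball €49.70: athletic equipment → 7.25% + 1.25% county = 8.5% → €4.2245
Bike helmet €87.93: athletic equipment → 7.25% + 1.25% county = 8.5% → €7.47405
Tennis racket €105.16: athletic equipment → 7.25% + 1.25% county = 8.5% → €8.9386
Yoga mat €38.49: athletic equipment → 7.25% + 1.25% county = 8.5% → €3.27165
Tax on athletic equipment: unrounded sum = €35.63965 → €35.64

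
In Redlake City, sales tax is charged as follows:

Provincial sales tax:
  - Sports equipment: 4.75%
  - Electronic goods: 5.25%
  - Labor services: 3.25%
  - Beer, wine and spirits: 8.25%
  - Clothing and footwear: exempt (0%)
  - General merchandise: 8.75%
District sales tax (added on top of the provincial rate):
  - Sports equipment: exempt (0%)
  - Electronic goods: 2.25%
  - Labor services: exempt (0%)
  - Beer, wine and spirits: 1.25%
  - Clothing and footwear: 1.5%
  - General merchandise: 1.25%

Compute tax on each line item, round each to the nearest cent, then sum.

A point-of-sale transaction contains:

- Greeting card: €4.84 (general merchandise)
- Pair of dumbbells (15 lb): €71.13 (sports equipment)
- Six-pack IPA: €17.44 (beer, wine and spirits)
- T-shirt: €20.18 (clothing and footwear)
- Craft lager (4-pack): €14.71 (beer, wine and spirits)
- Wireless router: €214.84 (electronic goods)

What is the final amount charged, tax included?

Greeting card €4.84: general merchandise → 8.75% + 1.25% district = 10% → €0.48
Pair of dumbbells (15 lb) €71.13: sports equipment → 4.75% + 0% district = 4.75% → €3.38
Six-pack IPA €17.44: beer, wine and spirits → 8.25% + 1.25% district = 9.5% → €1.66
T-shirt €20.18: clothing and footwear → 0% + 1.5% district = 1.5% → €0.30
Craft lager (4-pack) €14.71: beer, wine and spirits → 8.25% + 1.25% district = 9.5% → €1.40
Wireless router €214.84: electronic goods → 5.25% + 2.25% district = 7.5% → €16.11
Subtotal = €343.14; tax = €23.33; total due = €366.47

€366.47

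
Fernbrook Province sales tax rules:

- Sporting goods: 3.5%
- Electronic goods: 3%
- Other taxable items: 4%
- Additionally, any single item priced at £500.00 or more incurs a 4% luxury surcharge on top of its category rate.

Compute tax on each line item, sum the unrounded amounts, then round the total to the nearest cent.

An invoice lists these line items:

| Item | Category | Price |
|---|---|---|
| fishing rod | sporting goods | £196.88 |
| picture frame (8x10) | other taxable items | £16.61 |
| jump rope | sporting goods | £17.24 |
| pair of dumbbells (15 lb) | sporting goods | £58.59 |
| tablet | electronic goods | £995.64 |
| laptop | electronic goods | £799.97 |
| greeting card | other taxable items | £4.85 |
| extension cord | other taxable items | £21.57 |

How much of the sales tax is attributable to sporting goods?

Fishing rod £196.88: sporting goods → 3.5% → £6.8908
Jump rope £17.24: sporting goods → 3.5% → £0.6034
Pair of dumbbells (15 lb) £58.59: sporting goods → 3.5% → £2.05065
Tax on sporting goods: unrounded sum = £9.54485 → £9.54

£9.54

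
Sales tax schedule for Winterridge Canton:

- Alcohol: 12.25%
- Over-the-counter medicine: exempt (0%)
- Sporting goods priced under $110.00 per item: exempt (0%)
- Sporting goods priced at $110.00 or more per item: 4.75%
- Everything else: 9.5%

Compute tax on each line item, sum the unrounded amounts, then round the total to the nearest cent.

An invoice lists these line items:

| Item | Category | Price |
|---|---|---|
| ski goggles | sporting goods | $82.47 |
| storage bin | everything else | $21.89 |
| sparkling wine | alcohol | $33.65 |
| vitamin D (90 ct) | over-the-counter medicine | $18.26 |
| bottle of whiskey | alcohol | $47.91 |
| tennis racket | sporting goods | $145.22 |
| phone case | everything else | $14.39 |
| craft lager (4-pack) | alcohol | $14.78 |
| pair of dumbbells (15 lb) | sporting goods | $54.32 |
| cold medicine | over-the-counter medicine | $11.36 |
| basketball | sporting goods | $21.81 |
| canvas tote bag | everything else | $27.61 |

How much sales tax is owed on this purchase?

$24.77

Ski goggles $82.47: sporting goods, under $110.00 → 0% → $0.00
Storage bin $21.89: everything else → 9.5% → $2.07955
Sparkling wine $33.65: alcohol → 12.25% → $4.122125
Vitamin D (90 ct) $18.26: over-the-counter medicine → 0% → $0.00
Bottle of whiskey $47.91: alcohol → 12.25% → $5.868975
Tennis racket $145.22: sporting goods, $110.00 or more → 4.75% → $6.89795
Phone case $14.39: everything else → 9.5% → $1.36705
Craft lager (4-pack) $14.78: alcohol → 12.25% → $1.81055
Pair of dumbbells (15 lb) $54.32: sporting goods, under $110.00 → 0% → $0.00
Cold medicine $11.36: over-the-counter medicine → 0% → $0.00
Basketball $21.81: sporting goods, under $110.00 → 0% → $0.00
Canvas tote bag $27.61: everything else → 9.5% → $2.62295
Unrounded tax sum = $24.76915 → $24.77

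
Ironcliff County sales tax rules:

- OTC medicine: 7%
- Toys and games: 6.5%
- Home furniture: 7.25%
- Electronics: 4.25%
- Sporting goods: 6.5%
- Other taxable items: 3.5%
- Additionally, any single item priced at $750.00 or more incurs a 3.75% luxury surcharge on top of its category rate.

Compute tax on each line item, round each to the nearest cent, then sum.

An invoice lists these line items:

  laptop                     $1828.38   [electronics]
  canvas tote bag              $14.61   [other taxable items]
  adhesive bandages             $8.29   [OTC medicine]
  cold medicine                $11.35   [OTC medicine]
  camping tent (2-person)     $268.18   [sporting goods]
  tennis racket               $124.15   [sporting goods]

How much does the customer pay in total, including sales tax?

$2428.61

Laptop $1828.38: electronics → 4.25% + 3.75% surcharge = 8% → $146.27
Canvas tote bag $14.61: other taxable items → 3.5% → $0.51
Adhesive bandages $8.29: OTC medicine → 7% → $0.58
Cold medicine $11.35: OTC medicine → 7% → $0.79
Camping tent (2-person) $268.18: sporting goods → 6.5% → $17.43
Tennis racket $124.15: sporting goods → 6.5% → $8.07
Subtotal = $2254.96; tax = $173.65; total due = $2428.61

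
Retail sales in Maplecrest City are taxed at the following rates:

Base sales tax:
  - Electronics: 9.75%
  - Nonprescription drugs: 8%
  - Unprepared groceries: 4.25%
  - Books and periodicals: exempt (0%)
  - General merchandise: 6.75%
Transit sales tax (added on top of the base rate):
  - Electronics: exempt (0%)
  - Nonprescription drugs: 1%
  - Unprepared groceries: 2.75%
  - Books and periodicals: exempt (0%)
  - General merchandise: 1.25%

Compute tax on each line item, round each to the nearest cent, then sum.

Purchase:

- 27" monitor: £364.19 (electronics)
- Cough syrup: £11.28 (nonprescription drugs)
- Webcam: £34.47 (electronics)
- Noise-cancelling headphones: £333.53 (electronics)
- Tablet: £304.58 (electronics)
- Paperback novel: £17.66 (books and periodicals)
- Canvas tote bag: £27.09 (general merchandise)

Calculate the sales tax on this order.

£104.28

27" monitor £364.19: electronics → 9.75% + 0% transit = 9.75% → £35.51
Cough syrup £11.28: nonprescription drugs → 8% + 1% transit = 9% → £1.02
Webcam £34.47: electronics → 9.75% + 0% transit = 9.75% → £3.36
Noise-cancelling headphones £333.53: electronics → 9.75% + 0% transit = 9.75% → £32.52
Tablet £304.58: electronics → 9.75% + 0% transit = 9.75% → £29.70
Paperback novel £17.66: books and periodicals → 0% + 0% transit = 0% → £0.00
Canvas tote bag £27.09: general merchandise → 6.75% + 1.25% transit = 8% → £2.17
Total tax = £35.51 + £1.02 + £3.36 + £32.52 + £29.70 + £2.17 = £104.28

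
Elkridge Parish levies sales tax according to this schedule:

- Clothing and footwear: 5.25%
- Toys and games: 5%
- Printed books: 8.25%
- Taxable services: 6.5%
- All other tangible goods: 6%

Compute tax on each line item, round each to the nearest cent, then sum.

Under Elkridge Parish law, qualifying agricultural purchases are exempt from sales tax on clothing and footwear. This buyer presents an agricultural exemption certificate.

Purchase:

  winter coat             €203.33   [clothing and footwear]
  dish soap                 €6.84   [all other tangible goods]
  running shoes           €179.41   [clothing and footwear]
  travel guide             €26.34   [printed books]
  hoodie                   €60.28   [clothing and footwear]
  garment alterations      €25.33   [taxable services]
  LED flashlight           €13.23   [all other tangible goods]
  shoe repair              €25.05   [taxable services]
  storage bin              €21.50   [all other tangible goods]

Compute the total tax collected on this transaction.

€7.94

Winter coat €203.33: clothing and footwear, buyer-exempt → 0% → €0.00
Dish soap €6.84: all other tangible goods → 6% → €0.41
Running shoes €179.41: clothing and footwear, buyer-exempt → 0% → €0.00
Travel guide €26.34: printed books → 8.25% → €2.17
Hoodie €60.28: clothing and footwear, buyer-exempt → 0% → €0.00
Garment alterations €25.33: taxable services → 6.5% → €1.65
LED flashlight €13.23: all other tangible goods → 6% → €0.79
Shoe repair €25.05: taxable services → 6.5% → €1.63
Storage bin €21.50: all other tangible goods → 6% → €1.29
Total tax = €0.41 + €2.17 + €1.65 + €0.79 + €1.63 + €1.29 = €7.94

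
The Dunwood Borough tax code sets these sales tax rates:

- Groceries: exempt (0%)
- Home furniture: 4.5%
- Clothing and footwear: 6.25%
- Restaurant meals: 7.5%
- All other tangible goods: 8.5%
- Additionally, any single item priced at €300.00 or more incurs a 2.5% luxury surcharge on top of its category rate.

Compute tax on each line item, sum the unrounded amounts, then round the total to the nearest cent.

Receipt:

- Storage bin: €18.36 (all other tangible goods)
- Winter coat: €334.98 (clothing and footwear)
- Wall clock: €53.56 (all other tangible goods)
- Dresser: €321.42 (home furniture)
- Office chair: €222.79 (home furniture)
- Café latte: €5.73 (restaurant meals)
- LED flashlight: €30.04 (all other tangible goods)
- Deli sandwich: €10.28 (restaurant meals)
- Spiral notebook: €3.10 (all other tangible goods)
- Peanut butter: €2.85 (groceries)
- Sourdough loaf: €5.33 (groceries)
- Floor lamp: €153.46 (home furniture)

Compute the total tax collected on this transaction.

€78.87

Storage bin €18.36: all other tangible goods → 8.5% → €1.5606
Winter coat €334.98: clothing and footwear → 6.25% + 2.5% surcharge = 8.75% → €29.31075
Wall clock €53.56: all other tangible goods → 8.5% → €4.5526
Dresser €321.42: home furniture → 4.5% + 2.5% surcharge = 7% → €22.4994
Office chair €222.79: home furniture → 4.5% → €10.02555
Café latte €5.73: restaurant meals → 7.5% → €0.42975
LED flashlight €30.04: all other tangible goods → 8.5% → €2.5534
Deli sandwich €10.28: restaurant meals → 7.5% → €0.771
Spiral notebook €3.10: all other tangible goods → 8.5% → €0.2635
Peanut butter €2.85: groceries → 0% → €0.00
Sourdough loaf €5.33: groceries → 0% → €0.00
Floor lamp €153.46: home furniture → 4.5% → €6.9057
Unrounded tax sum = €78.87225 → €78.87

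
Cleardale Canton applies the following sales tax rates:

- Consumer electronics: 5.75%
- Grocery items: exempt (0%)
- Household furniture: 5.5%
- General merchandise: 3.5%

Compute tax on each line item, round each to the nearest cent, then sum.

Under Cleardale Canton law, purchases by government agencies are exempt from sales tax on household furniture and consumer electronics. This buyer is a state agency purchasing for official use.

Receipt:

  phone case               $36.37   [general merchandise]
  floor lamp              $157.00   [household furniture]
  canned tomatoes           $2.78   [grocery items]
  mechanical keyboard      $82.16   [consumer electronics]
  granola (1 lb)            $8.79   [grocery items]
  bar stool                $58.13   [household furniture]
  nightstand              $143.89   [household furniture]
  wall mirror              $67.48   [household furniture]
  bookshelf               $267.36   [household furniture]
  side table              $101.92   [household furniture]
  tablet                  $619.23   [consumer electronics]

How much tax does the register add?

$1.27

Phone case $36.37: general merchandise → 3.5% → $1.27
Floor lamp $157.00: household furniture, buyer-exempt → 0% → $0.00
Canned tomatoes $2.78: grocery items → 0% → $0.00
Mechanical keyboard $82.16: consumer electronics, buyer-exempt → 0% → $0.00
Granola (1 lb) $8.79: grocery items → 0% → $0.00
Bar stool $58.13: household furniture, buyer-exempt → 0% → $0.00
Nightstand $143.89: household furniture, buyer-exempt → 0% → $0.00
Wall mirror $67.48: household furniture, buyer-exempt → 0% → $0.00
Bookshelf $267.36: household furniture, buyer-exempt → 0% → $0.00
Side table $101.92: household furniture, buyer-exempt → 0% → $0.00
Tablet $619.23: consumer electronics, buyer-exempt → 0% → $0.00
Total tax = $1.27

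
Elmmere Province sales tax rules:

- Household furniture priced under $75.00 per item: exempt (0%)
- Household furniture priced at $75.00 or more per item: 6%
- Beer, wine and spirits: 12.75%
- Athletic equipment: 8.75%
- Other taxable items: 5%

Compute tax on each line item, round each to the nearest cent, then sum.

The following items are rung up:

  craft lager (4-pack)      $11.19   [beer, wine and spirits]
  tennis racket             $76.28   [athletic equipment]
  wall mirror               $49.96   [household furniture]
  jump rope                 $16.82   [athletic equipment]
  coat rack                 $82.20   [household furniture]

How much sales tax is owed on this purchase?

Craft lager (4-pack) $11.19: beer, wine and spirits → 12.75% → $1.43
Tennis racket $76.28: athletic equipment → 8.75% → $6.67
Wall mirror $49.96: household furniture, under $75.00 → 0% → $0.00
Jump rope $16.82: athletic equipment → 8.75% → $1.47
Coat rack $82.20: household furniture, $75.00 or more → 6% → $4.93
Total tax = $1.43 + $6.67 + $1.47 + $4.93 = $14.50

$14.50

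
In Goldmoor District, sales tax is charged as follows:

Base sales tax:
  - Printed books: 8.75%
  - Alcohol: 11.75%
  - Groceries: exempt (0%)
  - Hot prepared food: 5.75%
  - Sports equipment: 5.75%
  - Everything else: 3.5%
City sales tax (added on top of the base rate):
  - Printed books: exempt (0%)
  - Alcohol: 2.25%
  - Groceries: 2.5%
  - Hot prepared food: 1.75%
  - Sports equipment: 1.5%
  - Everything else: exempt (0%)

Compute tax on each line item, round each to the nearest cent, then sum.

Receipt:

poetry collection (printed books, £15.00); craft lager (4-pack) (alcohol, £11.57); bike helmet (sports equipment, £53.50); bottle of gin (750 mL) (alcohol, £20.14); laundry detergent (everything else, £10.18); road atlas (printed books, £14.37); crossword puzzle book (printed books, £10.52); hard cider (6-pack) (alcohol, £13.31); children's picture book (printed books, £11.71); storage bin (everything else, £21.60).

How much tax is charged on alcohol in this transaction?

£6.30

Craft lager (4-pack) £11.57: alcohol → 11.75% + 2.25% city = 14% → £1.62
Bottle of gin (750 mL) £20.14: alcohol → 11.75% + 2.25% city = 14% → £2.82
Hard cider (6-pack) £13.31: alcohol → 11.75% + 2.25% city = 14% → £1.86
Tax on alcohol = £1.62 + £2.82 + £1.86 = £6.30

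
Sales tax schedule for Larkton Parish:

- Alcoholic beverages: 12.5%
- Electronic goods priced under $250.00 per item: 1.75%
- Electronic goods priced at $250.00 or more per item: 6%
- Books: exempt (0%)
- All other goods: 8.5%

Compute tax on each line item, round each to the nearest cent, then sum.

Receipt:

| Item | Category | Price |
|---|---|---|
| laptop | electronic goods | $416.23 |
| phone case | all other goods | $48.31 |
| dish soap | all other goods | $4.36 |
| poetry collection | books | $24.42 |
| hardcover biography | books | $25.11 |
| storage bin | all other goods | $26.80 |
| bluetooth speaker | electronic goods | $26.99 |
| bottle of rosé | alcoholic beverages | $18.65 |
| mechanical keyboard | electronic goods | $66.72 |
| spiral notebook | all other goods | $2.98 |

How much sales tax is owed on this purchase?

$35.95

Laptop $416.23: electronic goods, $250.00 or more → 6% → $24.97
Phone case $48.31: all other goods → 8.5% → $4.11
Dish soap $4.36: all other goods → 8.5% → $0.37
Poetry collection $24.42: books → 0% → $0.00
Hardcover biography $25.11: books → 0% → $0.00
Storage bin $26.80: all other goods → 8.5% → $2.28
Bluetooth speaker $26.99: electronic goods, under $250.00 → 1.75% → $0.47
Bottle of rosé $18.65: alcoholic beverages → 12.5% → $2.33
Mechanical keyboard $66.72: electronic goods, under $250.00 → 1.75% → $1.17
Spiral notebook $2.98: all other goods → 8.5% → $0.25
Total tax = $24.97 + $4.11 + $0.37 + $2.28 + $0.47 + $2.33 + $1.17 + $0.25 = $35.95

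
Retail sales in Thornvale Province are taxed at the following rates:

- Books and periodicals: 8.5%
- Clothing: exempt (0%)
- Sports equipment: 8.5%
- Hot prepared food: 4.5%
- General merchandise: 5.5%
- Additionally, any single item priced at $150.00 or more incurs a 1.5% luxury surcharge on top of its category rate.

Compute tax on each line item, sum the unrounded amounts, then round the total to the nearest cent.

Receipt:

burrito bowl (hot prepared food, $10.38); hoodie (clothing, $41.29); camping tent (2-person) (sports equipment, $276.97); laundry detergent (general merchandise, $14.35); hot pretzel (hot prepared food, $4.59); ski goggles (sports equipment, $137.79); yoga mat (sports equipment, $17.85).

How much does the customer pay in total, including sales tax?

$545.61

Burrito bowl $10.38: hot prepared food → 4.5% → $0.4671
Hoodie $41.29: clothing → 0% → $0.00
Camping tent (2-person) $276.97: sports equipment → 8.5% + 1.5% surcharge = 10% → $27.697
Laundry detergent $14.35: general merchandise → 5.5% → $0.78925
Hot pretzel $4.59: hot prepared food → 4.5% → $0.20655
Ski goggles $137.79: sports equipment → 8.5% → $11.71215
Yoga mat $17.85: sports equipment → 8.5% → $1.51725
Subtotal = $503.22; unrounded tax = $42.3893 → $42.39; total due = $545.61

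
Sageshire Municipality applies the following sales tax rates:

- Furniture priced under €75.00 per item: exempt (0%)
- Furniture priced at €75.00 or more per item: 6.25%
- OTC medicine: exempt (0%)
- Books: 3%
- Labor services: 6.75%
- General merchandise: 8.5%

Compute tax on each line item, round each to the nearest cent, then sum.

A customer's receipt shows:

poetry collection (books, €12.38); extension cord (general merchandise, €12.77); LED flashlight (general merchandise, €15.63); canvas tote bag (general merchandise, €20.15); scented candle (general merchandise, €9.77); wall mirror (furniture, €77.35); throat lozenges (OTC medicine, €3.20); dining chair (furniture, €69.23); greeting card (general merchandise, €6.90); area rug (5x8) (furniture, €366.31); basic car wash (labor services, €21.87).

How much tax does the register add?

€35.12

Poetry collection €12.38: books → 3% → €0.37
Extension cord €12.77: general merchandise → 8.5% → €1.09
LED flashlight €15.63: general merchandise → 8.5% → €1.33
Canvas tote bag €20.15: general merchandise → 8.5% → €1.71
Scented candle €9.77: general merchandise → 8.5% → €0.83
Wall mirror €77.35: furniture, €75.00 or more → 6.25% → €4.83
Throat lozenges €3.20: OTC medicine → 0% → €0.00
Dining chair €69.23: furniture, under €75.00 → 0% → €0.00
Greeting card €6.90: general merchandise → 8.5% → €0.59
Area rug (5x8) €366.31: furniture, €75.00 or more → 6.25% → €22.89
Basic car wash €21.87: labor services → 6.75% → €1.48
Total tax = €0.37 + €1.09 + €1.33 + €1.71 + €0.83 + €4.83 + €0.59 + €22.89 + €1.48 = €35.12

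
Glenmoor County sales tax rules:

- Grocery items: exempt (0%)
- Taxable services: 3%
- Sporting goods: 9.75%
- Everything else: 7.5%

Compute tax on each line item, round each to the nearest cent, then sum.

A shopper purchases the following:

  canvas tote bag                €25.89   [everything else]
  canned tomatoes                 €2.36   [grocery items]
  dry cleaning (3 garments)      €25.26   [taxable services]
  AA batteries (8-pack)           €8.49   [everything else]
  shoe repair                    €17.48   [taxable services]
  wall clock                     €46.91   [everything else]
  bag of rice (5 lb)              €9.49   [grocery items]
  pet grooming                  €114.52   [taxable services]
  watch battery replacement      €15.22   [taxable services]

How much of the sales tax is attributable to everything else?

€6.10

Canvas tote bag €25.89: everything else → 7.5% → €1.94
AA batteries (8-pack) €8.49: everything else → 7.5% → €0.64
Wall clock €46.91: everything else → 7.5% → €3.52
Tax on everything else = €1.94 + €0.64 + €3.52 = €6.10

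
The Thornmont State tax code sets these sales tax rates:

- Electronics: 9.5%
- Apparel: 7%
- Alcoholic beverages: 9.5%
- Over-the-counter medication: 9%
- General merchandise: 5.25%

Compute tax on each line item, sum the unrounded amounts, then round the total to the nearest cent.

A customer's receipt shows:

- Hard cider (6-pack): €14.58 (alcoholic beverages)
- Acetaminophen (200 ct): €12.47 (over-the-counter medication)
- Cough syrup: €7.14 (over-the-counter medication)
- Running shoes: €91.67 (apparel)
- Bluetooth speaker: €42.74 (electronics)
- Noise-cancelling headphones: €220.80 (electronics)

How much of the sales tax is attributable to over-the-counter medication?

Acetaminophen (200 ct) €12.47: over-the-counter medication → 9% → €1.1223
Cough syrup €7.14: over-the-counter medication → 9% → €0.6426
Tax on over-the-counter medication: unrounded sum = €1.7649 → €1.76

€1.76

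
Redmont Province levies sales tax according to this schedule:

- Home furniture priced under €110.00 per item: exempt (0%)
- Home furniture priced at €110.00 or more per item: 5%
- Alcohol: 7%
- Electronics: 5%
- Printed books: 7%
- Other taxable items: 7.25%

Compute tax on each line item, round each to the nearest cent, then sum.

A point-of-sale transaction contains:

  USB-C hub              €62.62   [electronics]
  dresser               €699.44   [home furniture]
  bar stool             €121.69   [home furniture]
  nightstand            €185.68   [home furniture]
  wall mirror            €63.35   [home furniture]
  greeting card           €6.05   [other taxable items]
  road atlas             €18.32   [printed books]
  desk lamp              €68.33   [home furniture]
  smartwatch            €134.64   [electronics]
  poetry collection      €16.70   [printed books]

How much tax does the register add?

USB-C hub €62.62: electronics → 5% → €3.13
Dresser €699.44: home furniture, €110.00 or more → 5% → €34.97
Bar stool €121.69: home furniture, €110.00 or more → 5% → €6.08
Nightstand €185.68: home furniture, €110.00 or more → 5% → €9.28
Wall mirror €63.35: home furniture, under €110.00 → 0% → €0.00
Greeting card €6.05: other taxable items → 7.25% → €0.44
Road atlas €18.32: printed books → 7% → €1.28
Desk lamp €68.33: home furniture, under €110.00 → 0% → €0.00
Smartwatch €134.64: electronics → 5% → €6.73
Poetry collection €16.70: printed books → 7% → €1.17
Total tax = €3.13 + €34.97 + €6.08 + €9.28 + €0.44 + €1.28 + €6.73 + €1.17 = €63.08

€63.08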